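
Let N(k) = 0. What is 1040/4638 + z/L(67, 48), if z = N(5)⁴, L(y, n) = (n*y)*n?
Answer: 520/2319 ≈ 0.22423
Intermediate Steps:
L(y, n) = y*n²
z = 0 (z = 0⁴ = 0)
1040/4638 + z/L(67, 48) = 1040/4638 + 0/((67*48²)) = 1040*(1/4638) + 0/((67*2304)) = 520/2319 + 0/154368 = 520/2319 + 0*(1/154368) = 520/2319 + 0 = 520/2319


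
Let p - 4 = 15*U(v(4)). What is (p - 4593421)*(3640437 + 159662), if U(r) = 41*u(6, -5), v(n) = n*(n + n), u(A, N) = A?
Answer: -17441416982973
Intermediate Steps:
v(n) = 2*n² (v(n) = n*(2*n) = 2*n²)
U(r) = 246 (U(r) = 41*6 = 246)
p = 3694 (p = 4 + 15*246 = 4 + 3690 = 3694)
(p - 4593421)*(3640437 + 159662) = (3694 - 4593421)*(3640437 + 159662) = -4589727*3800099 = -17441416982973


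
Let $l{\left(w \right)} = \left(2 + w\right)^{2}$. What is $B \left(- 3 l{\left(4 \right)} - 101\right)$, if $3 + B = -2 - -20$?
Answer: $-3135$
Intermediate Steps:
$B = 15$ ($B = -3 - -18 = -3 + \left(-2 + 20\right) = -3 + 18 = 15$)
$B \left(- 3 l{\left(4 \right)} - 101\right) = 15 \left(- 3 \left(2 + 4\right)^{2} - 101\right) = 15 \left(- 3 \cdot 6^{2} - 101\right) = 15 \left(\left(-3\right) 36 - 101\right) = 15 \left(-108 - 101\right) = 15 \left(-209\right) = -3135$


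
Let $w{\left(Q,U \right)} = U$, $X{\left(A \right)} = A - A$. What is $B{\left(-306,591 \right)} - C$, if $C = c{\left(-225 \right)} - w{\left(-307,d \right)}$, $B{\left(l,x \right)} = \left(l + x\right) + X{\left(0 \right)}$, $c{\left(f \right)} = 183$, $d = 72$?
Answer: $174$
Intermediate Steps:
$X{\left(A \right)} = 0$
$B{\left(l,x \right)} = l + x$ ($B{\left(l,x \right)} = \left(l + x\right) + 0 = l + x$)
$C = 111$ ($C = 183 - 72 = 111$)
$B{\left(-306,591 \right)} - C = \left(-306 + 591\right) - 111 = 285 - 111 = 174$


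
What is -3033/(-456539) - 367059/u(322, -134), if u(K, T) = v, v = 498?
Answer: -55858412789/75785474 ≈ -737.06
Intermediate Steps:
u(K, T) = 498
-3033/(-456539) - 367059/u(322, -134) = -3033/(-456539) - 367059/498 = -3033*(-1/456539) - 367059*1/498 = 3033/456539 - 122353/166 = -55858412789/75785474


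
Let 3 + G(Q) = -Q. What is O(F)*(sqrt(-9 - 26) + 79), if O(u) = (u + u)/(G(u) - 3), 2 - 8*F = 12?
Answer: 790/19 + 10*I*sqrt(35)/19 ≈ 41.579 + 3.1137*I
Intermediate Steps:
F = -5/4 (F = 1/4 - 1/8*12 = 1/4 - 3/2 = -5/4 ≈ -1.2500)
G(Q) = -3 - Q
O(u) = 2*u/(-6 - u) (O(u) = (u + u)/((-3 - u) - 3) = (2*u)/(-6 - u) = 2*u/(-6 - u))
O(F)*(sqrt(-9 - 26) + 79) = (-2*(-5/4)/(6 - 5/4))*(sqrt(-9 - 26) + 79) = (-2*(-5/4)/19/4)*(sqrt(-35) + 79) = (-2*(-5/4)*4/19)*(I*sqrt(35) + 79) = 10*(79 + I*sqrt(35))/19 = 790/19 + 10*I*sqrt(35)/19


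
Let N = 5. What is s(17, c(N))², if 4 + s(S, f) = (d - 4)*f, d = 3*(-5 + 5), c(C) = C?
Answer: 576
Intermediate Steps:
d = 0 (d = 3*0 = 0)
s(S, f) = -4 - 4*f (s(S, f) = -4 + (0 - 4)*f = -4 - 4*f)
s(17, c(N))² = (-4 - 4*5)² = (-4 - 20)² = (-24)² = 576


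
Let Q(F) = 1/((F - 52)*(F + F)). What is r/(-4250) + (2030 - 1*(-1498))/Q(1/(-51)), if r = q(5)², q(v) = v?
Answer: 20799503/2890 ≈ 7197.1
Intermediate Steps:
r = 25 (r = 5² = 25)
Q(F) = 1/(2*F*(-52 + F)) (Q(F) = 1/((-52 + F)*(2*F)) = 1/(2*F*(-52 + F)))
r/(-4250) + (2030 - 1*(-1498))/Q(1/(-51)) = 25/(-4250) + (2030 - 1*(-1498))/((1/(2*(1/(-51))*(-52 + 1/(-51))))) = 25*(-1/4250) + (2030 + 1498)/((1/(2*(-1/51)*(-52 - 1/51)))) = -1/170 + 3528/(((½)*(-51)/(-2653/51))) = -1/170 + 3528/(((½)*(-51)*(-51/2653))) = -1/170 + 3528/(2601/5306) = -1/170 + 3528*(5306/2601) = -1/170 + 2079952/289 = 20799503/2890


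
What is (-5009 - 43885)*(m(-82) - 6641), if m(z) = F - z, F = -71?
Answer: 324167220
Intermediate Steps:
m(z) = -71 - z
(-5009 - 43885)*(m(-82) - 6641) = (-5009 - 43885)*((-71 - 1*(-82)) - 6641) = -48894*((-71 + 82) - 6641) = -48894*(11 - 6641) = -48894*(-6630) = 324167220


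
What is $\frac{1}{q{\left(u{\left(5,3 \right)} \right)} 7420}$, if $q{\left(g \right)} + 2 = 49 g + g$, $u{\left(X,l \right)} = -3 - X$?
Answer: $- \frac{1}{2982840} \approx -3.3525 \cdot 10^{-7}$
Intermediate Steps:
$q{\left(g \right)} = -2 + 50 g$ ($q{\left(g \right)} = -2 + \left(49 g + g\right) = -2 + 50 g$)
$\frac{1}{q{\left(u{\left(5,3 \right)} \right)} 7420} = \frac{1}{\left(-2 + 50 \left(-3 - 5\right)\right) 7420} = \frac{1}{-2 + 50 \left(-3 - 5\right)} \frac{1}{7420} = \frac{1}{-2 + 50 \left(-8\right)} \frac{1}{7420} = \frac{1}{-2 - 400} \cdot \frac{1}{7420} = \frac{1}{-402} \cdot \frac{1}{7420} = \left(- \frac{1}{402}\right) \frac{1}{7420} = - \frac{1}{2982840}$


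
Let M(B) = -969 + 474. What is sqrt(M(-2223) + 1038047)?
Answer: 4*sqrt(64847) ≈ 1018.6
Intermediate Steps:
M(B) = -495
sqrt(M(-2223) + 1038047) = sqrt(-495 + 1038047) = sqrt(1037552) = 4*sqrt(64847)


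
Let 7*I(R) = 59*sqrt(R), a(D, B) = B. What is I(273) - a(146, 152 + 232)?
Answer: -384 + 59*sqrt(273)/7 ≈ -244.74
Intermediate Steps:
I(R) = 59*sqrt(R)/7 (I(R) = (59*sqrt(R))/7 = 59*sqrt(R)/7)
I(273) - a(146, 152 + 232) = 59*sqrt(273)/7 - (152 + 232) = 59*sqrt(273)/7 - 1*384 = 59*sqrt(273)/7 - 384 = -384 + 59*sqrt(273)/7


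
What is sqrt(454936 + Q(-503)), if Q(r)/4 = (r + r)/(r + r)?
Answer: 46*sqrt(215) ≈ 674.49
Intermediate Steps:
Q(r) = 4 (Q(r) = 4*((r + r)/(r + r)) = 4*((2*r)/((2*r))) = 4*((2*r)*(1/(2*r))) = 4*1 = 4)
sqrt(454936 + Q(-503)) = sqrt(454936 + 4) = sqrt(454940) = 46*sqrt(215)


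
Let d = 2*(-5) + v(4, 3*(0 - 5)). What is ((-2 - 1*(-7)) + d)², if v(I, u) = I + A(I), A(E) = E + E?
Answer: 49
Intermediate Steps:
A(E) = 2*E
v(I, u) = 3*I (v(I, u) = I + 2*I = 3*I)
d = 2 (d = 2*(-5) + 3*4 = -10 + 12 = 2)
((-2 - 1*(-7)) + d)² = ((-2 - 1*(-7)) + 2)² = ((-2 + 7) + 2)² = (5 + 2)² = 7² = 49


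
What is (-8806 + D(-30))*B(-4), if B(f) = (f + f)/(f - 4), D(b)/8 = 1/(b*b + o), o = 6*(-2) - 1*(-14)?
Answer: -3971502/451 ≈ -8806.0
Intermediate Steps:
o = 2 (o = -12 + 14 = 2)
D(b) = 8/(2 + b²) (D(b) = 8/(b*b + 2) = 8/(b² + 2) = 8/(2 + b²))
B(f) = 2*f/(-4 + f) (B(f) = (2*f)/(-4 + f) = 2*f/(-4 + f))
(-8806 + D(-30))*B(-4) = (-8806 + 8/(2 + (-30)²))*(2*(-4)/(-4 - 4)) = (-8806 + 8/(2 + 900))*(2*(-4)/(-8)) = (-8806 + 8/902)*(2*(-4)*(-⅛)) = (-8806 + 8*(1/902))*1 = (-8806 + 4/451)*1 = -3971502/451*1 = -3971502/451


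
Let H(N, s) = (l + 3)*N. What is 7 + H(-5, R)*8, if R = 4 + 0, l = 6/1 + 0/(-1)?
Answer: -353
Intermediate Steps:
l = 6 (l = 6*1 + 0*(-1) = 6 + 0 = 6)
R = 4
H(N, s) = 9*N (H(N, s) = (6 + 3)*N = 9*N)
7 + H(-5, R)*8 = 7 + (9*(-5))*8 = 7 - 45*8 = 7 - 360 = -353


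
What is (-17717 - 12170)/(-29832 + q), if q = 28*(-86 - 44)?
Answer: 29887/33472 ≈ 0.89290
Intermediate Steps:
q = -3640 (q = 28*(-130) = -3640)
(-17717 - 12170)/(-29832 + q) = (-17717 - 12170)/(-29832 - 3640) = -29887/(-33472) = -29887*(-1/33472) = 29887/33472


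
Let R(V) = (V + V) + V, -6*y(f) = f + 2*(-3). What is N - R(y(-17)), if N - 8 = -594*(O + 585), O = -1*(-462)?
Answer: -1243843/2 ≈ -6.2192e+5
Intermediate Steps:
y(f) = 1 - f/6 (y(f) = -(f + 2*(-3))/6 = -(f - 6)/6 = -(-6 + f)/6 = 1 - f/6)
O = 462
R(V) = 3*V (R(V) = 2*V + V = 3*V)
N = -621910 (N = 8 - 594*(462 + 585) = 8 - 594*1047 = 8 - 621918 = -621910)
N - R(y(-17)) = -621910 - 3*(1 - 1/6*(-17)) = -621910 - 3*(1 + 17/6) = -621910 - 3*23/6 = -621910 - 1*23/2 = -621910 - 23/2 = -1243843/2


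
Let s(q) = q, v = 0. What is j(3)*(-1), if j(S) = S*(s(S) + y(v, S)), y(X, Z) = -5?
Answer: 6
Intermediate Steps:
j(S) = S*(-5 + S) (j(S) = S*(S - 5) = S*(-5 + S))
j(3)*(-1) = (3*(-5 + 3))*(-1) = (3*(-2))*(-1) = -6*(-1) = 6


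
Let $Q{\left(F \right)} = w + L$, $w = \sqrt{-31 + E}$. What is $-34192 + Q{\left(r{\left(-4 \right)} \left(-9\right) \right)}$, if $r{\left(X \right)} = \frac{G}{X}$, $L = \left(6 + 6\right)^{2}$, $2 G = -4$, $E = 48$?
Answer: $-34048 + \sqrt{17} \approx -34044.0$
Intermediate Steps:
$G = -2$ ($G = \frac{1}{2} \left(-4\right) = -2$)
$L = 144$ ($L = 12^{2} = 144$)
$w = \sqrt{17}$ ($w = \sqrt{-31 + 48} = \sqrt{17} \approx 4.1231$)
$r{\left(X \right)} = - \frac{2}{X}$
$Q{\left(F \right)} = 144 + \sqrt{17}$ ($Q{\left(F \right)} = \sqrt{17} + 144 = 144 + \sqrt{17}$)
$-34192 + Q{\left(r{\left(-4 \right)} \left(-9\right) \right)} = -34192 + \left(144 + \sqrt{17}\right) = -34048 + \sqrt{17}$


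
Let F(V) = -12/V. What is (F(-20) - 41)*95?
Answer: -3838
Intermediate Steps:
(F(-20) - 41)*95 = (-12/(-20) - 41)*95 = (-12*(-1/20) - 41)*95 = (⅗ - 41)*95 = -202/5*95 = -3838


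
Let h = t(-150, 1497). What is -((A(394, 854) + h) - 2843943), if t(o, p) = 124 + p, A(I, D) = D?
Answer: 2841468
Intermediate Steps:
h = 1621 (h = 124 + 1497 = 1621)
-((A(394, 854) + h) - 2843943) = -((854 + 1621) - 2843943) = -(2475 - 2843943) = -1*(-2841468) = 2841468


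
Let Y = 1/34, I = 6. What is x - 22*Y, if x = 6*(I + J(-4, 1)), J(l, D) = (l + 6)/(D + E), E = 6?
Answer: 4411/119 ≈ 37.067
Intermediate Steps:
Y = 1/34 ≈ 0.029412
J(l, D) = (6 + l)/(6 + D) (J(l, D) = (l + 6)/(D + 6) = (6 + l)/(6 + D))
x = 264/7 (x = 6*(6 + (6 - 4)/(6 + 1)) = 6*(6 + 2/7) = 6*(44/7) = 264/7 ≈ 37.714)
x - 22*Y = 264/7 - 22*1/34 = 264/7 - 11/17 = 4411/119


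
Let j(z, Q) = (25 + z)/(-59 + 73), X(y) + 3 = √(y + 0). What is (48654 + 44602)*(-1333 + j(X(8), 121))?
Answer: -869145920/7 + 93256*√2/7 ≈ -1.2414e+8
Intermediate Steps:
X(y) = -3 + √y (X(y) = -3 + √(y + 0) = -3 + √y)
j(z, Q) = 25/14 + z/14 (j(z, Q) = (25 + z)/14 = (25 + z)*(1/14) = 25/14 + z/14)
(48654 + 44602)*(-1333 + j(X(8), 121)) = (48654 + 44602)*(-1333 + (25/14 + (-3 + √8)/14)) = 93256*(-1333 + (25/14 + (-3 + 2*√2)/14)) = 93256*(-1333 + (25/14 + (-3/14 + √2/7))) = 93256*(-1333 + (11/7 + √2/7)) = 93256*(-9320/7 + √2/7) = -869145920/7 + 93256*√2/7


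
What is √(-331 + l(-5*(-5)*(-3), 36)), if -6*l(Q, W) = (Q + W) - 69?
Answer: I*√313 ≈ 17.692*I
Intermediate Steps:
l(Q, W) = 23/2 - Q/6 - W/6 (l(Q, W) = -((Q + W) - 69)/6 = -(-69 + Q + W)/6 = 23/2 - Q/6 - W/6)
√(-331 + l(-5*(-5)*(-3), 36)) = √(-331 + (23/2 - (-5*(-5))*(-3)/6 - ⅙*36)) = √(-331 + (23/2 - 25*(-3)/6 - 6)) = √(-331 + (23/2 - ⅙*(-75) - 6)) = √(-331 + (23/2 + 25/2 - 6)) = √(-331 + 18) = √(-313) = I*√313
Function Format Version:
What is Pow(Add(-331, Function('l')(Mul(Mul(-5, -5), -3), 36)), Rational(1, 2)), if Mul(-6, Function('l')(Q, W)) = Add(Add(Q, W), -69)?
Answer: Mul(I, Pow(313, Rational(1, 2))) ≈ Mul(17.692, I)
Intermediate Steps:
Function('l')(Q, W) = Add(Rational(23, 2), Mul(Rational(-1, 6), Q), Mul(Rational(-1, 6), W)) (Function('l')(Q, W) = Mul(Rational(-1, 6), Add(Add(Q, W), -69)) = Mul(Rational(-1, 6), Add(-69, Q, W)) = Add(Rational(23, 2), Mul(Rational(-1, 6), Q), Mul(Rational(-1, 6), W)))
Pow(Add(-331, Function('l')(Mul(Mul(-5, -5), -3), 36)), Rational(1, 2)) = Pow(Add(-331, Add(Rational(23, 2), Mul(Rational(-1, 6), Mul(Mul(-5, -5), -3)), Mul(Rational(-1, 6), 36))), Rational(1, 2)) = Pow(Add(-331, Add(Rational(23, 2), Mul(Rational(-1, 6), Mul(25, -3)), -6)), Rational(1, 2)) = Pow(Add(-331, Add(Rational(23, 2), Mul(Rational(-1, 6), -75), -6)), Rational(1, 2)) = Pow(Add(-331, Add(Rational(23, 2), Rational(25, 2), -6)), Rational(1, 2)) = Pow(Add(-331, 18), Rational(1, 2)) = Pow(-313, Rational(1, 2)) = Mul(I, Pow(313, Rational(1, 2)))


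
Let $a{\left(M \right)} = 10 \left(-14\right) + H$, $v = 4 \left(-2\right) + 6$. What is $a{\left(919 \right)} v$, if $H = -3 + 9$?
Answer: $268$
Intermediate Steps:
$H = 6$
$v = -2$ ($v = -8 + 6 = -2$)
$a{\left(M \right)} = -134$ ($a{\left(M \right)} = 10 \left(-14\right) + 6 = -140 + 6 = -134$)
$a{\left(919 \right)} v = \left(-134\right) \left(-2\right) = 268$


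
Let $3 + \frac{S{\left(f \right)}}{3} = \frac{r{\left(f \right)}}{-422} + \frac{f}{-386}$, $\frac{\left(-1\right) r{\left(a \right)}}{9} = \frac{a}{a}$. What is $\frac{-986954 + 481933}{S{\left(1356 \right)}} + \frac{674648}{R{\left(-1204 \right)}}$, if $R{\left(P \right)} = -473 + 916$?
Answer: $\frac{13026025106}{474453} \approx 27455.0$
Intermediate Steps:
$r{\left(a \right)} = -9$ ($r{\left(a \right)} = - 9 \frac{a}{a} = \left(-9\right) 1 = -9$)
$R{\left(P \right)} = 443$
$S{\left(f \right)} = - \frac{3771}{422} - \frac{3 f}{386}$ ($S{\left(f \right)} = -9 + 3 \left(- \frac{9}{-422} + \frac{f}{-386}\right) = -9 + 3 \left(\left(-9\right) \left(- \frac{1}{422}\right) + f \left(- \frac{1}{386}\right)\right) = -9 + 3 \left(\frac{9}{422} - \frac{f}{386}\right) = -9 - \left(- \frac{27}{422} + \frac{3 f}{386}\right) = - \frac{3771}{422} - \frac{3 f}{386}$)
$\frac{-986954 + 481933}{S{\left(1356 \right)}} + \frac{674648}{R{\left(-1204 \right)}} = \frac{-986954 + 481933}{- \frac{3771}{422} - \frac{2034}{193}} + \frac{674648}{443} = - \frac{505021}{- \frac{3771}{422} - \frac{2034}{193}} + 674648 \cdot \frac{1}{443} = - \frac{505021}{- \frac{1586151}{81446}} + \frac{674648}{443} = \left(-505021\right) \left(- \frac{81446}{1586151}\right) + \frac{674648}{443} = \frac{27773086}{1071} + \frac{674648}{443} = \frac{13026025106}{474453}$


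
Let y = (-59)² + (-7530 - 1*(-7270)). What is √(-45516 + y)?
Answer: I*√42295 ≈ 205.66*I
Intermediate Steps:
y = 3221 (y = 3481 + (-7530 + 7270) = 3481 - 260 = 3221)
√(-45516 + y) = √(-45516 + 3221) = √(-42295) = I*√42295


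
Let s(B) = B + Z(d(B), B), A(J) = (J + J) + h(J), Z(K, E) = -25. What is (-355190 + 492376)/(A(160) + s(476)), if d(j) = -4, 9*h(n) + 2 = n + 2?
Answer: 1234674/7099 ≈ 173.92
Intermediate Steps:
h(n) = n/9 (h(n) = -2/9 + (n + 2)/9 = -2/9 + (2 + n)/9 = -2/9 + (2/9 + n/9) = n/9)
A(J) = 19*J/9 (A(J) = (J + J) + J/9 = 2*J + J/9 = 19*J/9)
s(B) = -25 + B (s(B) = B - 25 = -25 + B)
(-355190 + 492376)/(A(160) + s(476)) = (-355190 + 492376)/((19/9)*160 + (-25 + 476)) = 137186/(3040/9 + 451) = 137186/(7099/9) = 137186*(9/7099) = 1234674/7099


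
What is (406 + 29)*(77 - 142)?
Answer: -28275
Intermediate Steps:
(406 + 29)*(77 - 142) = 435*(-65) = -28275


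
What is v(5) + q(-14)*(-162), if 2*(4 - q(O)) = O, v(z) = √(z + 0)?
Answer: -1782 + √5 ≈ -1779.8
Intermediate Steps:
v(z) = √z
q(O) = 4 - O/2
v(5) + q(-14)*(-162) = √5 + (4 - ½*(-14))*(-162) = √5 + (4 + 7)*(-162) = √5 + 11*(-162) = √5 - 1782 = -1782 + √5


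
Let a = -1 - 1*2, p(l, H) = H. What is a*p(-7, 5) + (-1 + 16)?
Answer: 0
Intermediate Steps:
a = -3 (a = -1 - 2 = -3)
a*p(-7, 5) + (-1 + 16) = -3*5 + (-1 + 16) = -15 + 15 = 0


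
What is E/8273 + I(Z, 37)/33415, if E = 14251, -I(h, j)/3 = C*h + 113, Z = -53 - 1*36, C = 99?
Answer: 692072827/276442295 ≈ 2.5035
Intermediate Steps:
Z = -89 (Z = -53 - 36 = -89)
I(h, j) = -339 - 297*h (I(h, j) = -3*(99*h + 113) = -3*(113 + 99*h) = -339 - 297*h)
E/8273 + I(Z, 37)/33415 = 14251/8273 + (-339 - 297*(-89))/33415 = 14251*(1/8273) + (-339 + 26433)*(1/33415) = 14251/8273 + 26094*(1/33415) = 14251/8273 + 26094/33415 = 692072827/276442295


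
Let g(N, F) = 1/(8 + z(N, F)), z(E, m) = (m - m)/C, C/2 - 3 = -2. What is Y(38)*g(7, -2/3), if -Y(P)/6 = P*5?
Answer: -285/2 ≈ -142.50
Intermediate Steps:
C = 2 (C = 6 + 2*(-2) = 6 - 4 = 2)
z(E, m) = 0 (z(E, m) = (m - m)/2 = 0*(1/2) = 0)
g(N, F) = 1/8 (g(N, F) = 1/(8 + 0) = 1/8)
Y(P) = -30*P (Y(P) = -6*P*5 = -30*P)
Y(38)*g(7, -2/3) = -30*38*(1/8) = -1140*1/8 = -285/2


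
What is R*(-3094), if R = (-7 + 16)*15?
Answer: -417690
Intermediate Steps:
R = 135 (R = 9*15 = 135)
R*(-3094) = 135*(-3094) = -417690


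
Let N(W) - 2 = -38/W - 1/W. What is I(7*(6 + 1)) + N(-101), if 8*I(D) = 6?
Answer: 1267/404 ≈ 3.1361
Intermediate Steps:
I(D) = 3/4 (I(D) = (1/8)*6 = 3/4)
N(W) = 2 - 39/W (N(W) = 2 + (-38/W - 1/W) = 2 - 39/W)
I(7*(6 + 1)) + N(-101) = 3/4 + (2 - 39/(-101)) = 3/4 + (2 - 39*(-1/101)) = 3/4 + (2 + 39/101) = 3/4 + 241/101 = 1267/404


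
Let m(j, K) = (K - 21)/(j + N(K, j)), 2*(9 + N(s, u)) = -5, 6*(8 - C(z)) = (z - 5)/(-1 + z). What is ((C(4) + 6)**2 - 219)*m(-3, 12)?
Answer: -6947/522 ≈ -13.308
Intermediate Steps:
C(z) = 8 - (-5 + z)/(6*(-1 + z)) (C(z) = 8 - (z - 5)/(6*(-1 + z)) = 8 - (-5 + z)/(6*(-1 + z)))
N(s, u) = -23/2 (N(s, u) = -9 + (1/2)*(-5) = -9 - 5/2 = -23/2)
m(j, K) = (-21 + K)/(-23/2 + j) (m(j, K) = (K - 21)/(j - 23/2) = (-21 + K)/(-23/2 + j))
((C(4) + 6)**2 - 219)*m(-3, 12) = (((-43 + 47*4)/(6*(-1 + 4)) + 6)**2 - 219)*(2*(-21 + 12)/(-23 + 2*(-3))) = (((1/6)*(-43 + 188)/3 + 6)**2 - 219)*(2*(-9)/(-23 - 6)) = (((1/6)*(1/3)*145 + 6)**2 - 219)*(2*(-9)/(-29)) = ((145/18 + 6)**2 - 219)*(2*(-1/29)*(-9)) = ((253/18)**2 - 219)*(18/29) = (64009/324 - 219)*(18/29) = -6947/324*18/29 = -6947/522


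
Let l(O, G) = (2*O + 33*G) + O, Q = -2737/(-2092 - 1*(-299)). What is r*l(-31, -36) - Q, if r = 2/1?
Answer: -4596403/1793 ≈ -2563.5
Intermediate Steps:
Q = 2737/1793 (Q = -2737/(-2092 + 299) = -2737/(-1793) = -2737*(-1/1793) = 2737/1793 ≈ 1.5265)
l(O, G) = 3*O + 33*G
r = 2 (r = 2*1 = 2)
r*l(-31, -36) - Q = 2*(3*(-31) + 33*(-36)) - 1*2737/1793 = 2*(-93 - 1188) - 2737/1793 = 2*(-1281) - 2737/1793 = -2562 - 2737/1793 = -4596403/1793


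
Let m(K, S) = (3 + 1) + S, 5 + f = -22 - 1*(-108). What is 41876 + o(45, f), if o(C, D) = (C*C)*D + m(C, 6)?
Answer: 205911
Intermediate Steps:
f = 81 (f = -5 + (-22 - 1*(-108)) = -5 + (-22 + 108) = -5 + 86 = 81)
m(K, S) = 4 + S
o(C, D) = 10 + D*C² (o(C, D) = (C*C)*D + (4 + 6) = C²*D + 10 = D*C² + 10 = 10 + D*C²)
41876 + o(45, f) = 41876 + (10 + 81*45²) = 41876 + (10 + 81*2025) = 41876 + (10 + 164025) = 41876 + 164035 = 205911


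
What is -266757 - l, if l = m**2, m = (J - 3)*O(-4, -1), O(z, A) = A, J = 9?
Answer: -266793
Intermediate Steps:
m = -6 (m = (9 - 3)*(-1) = 6*(-1) = -6)
l = 36 (l = (-6)**2 = 36)
-266757 - l = -266757 - 1*36 = -266757 - 36 = -266793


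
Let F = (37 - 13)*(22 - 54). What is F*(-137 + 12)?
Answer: 96000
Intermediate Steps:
F = -768 (F = 24*(-32) = -768)
F*(-137 + 12) = -768*(-137 + 12) = -768*(-125) = 96000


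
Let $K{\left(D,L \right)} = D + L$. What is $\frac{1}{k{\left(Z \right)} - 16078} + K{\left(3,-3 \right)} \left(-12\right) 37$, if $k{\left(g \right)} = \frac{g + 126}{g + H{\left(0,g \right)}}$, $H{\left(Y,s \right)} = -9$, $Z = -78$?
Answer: $- \frac{29}{466278} \approx -6.2195 \cdot 10^{-5}$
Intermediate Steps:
$k{\left(g \right)} = \frac{126 + g}{-9 + g}$ ($k{\left(g \right)} = \frac{g + 126}{g - 9} = \frac{126 + g}{-9 + g}$)
$\frac{1}{k{\left(Z \right)} - 16078} + K{\left(3,-3 \right)} \left(-12\right) 37 = \frac{1}{\frac{126 - 78}{-9 - 78} - 16078} + \left(3 - 3\right) \left(-12\right) 37 = \frac{1}{\frac{1}{-87} \cdot 48 - 16078} + 0 \left(-12\right) 37 = \frac{1}{\left(- \frac{1}{87}\right) 48 - 16078} + 0 \cdot 37 = \frac{1}{- \frac{16}{29} - 16078} + 0 = \frac{1}{- \frac{466278}{29}} + 0 = - \frac{29}{466278} + 0 = - \frac{29}{466278}$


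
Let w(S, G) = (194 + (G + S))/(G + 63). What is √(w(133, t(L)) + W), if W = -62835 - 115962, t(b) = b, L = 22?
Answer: 2*I*√322944665/85 ≈ 422.84*I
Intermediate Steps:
W = -178797
w(S, G) = (194 + G + S)/(63 + G)
√(w(133, t(L)) + W) = √((194 + 22 + 133)/(63 + 22) - 178797) = √(349/85 - 178797) = √(-15197396/85) = 2*I*√322944665/85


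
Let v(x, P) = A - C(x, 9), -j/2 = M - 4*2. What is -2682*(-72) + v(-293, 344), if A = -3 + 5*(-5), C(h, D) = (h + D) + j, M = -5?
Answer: 193334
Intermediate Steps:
j = 26 (j = -2*(-5 - 4*2) = -2*(-5 - 8) = -2*(-13) = 26)
C(h, D) = 26 + D + h (C(h, D) = (h + D) + 26 = (D + h) + 26 = 26 + D + h)
A = -28 (A = -3 - 25 = -28)
v(x, P) = -63 - x (v(x, P) = -28 - (26 + 9 + x) = -28 - (35 + x) = -28 + (-35 - x) = -63 - x)
-2682*(-72) + v(-293, 344) = -2682*(-72) + (-63 - 1*(-293)) = 193104 + (-63 + 293) = 193104 + 230 = 193334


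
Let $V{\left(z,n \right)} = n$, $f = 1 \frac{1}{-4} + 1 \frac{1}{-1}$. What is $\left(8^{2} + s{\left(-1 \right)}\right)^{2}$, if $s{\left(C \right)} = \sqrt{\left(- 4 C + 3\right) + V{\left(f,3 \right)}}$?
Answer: $\left(64 + \sqrt{10}\right)^{2} \approx 4510.8$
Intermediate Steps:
$f = - \frac{5}{4}$ ($f = 1 \left(- \frac{1}{4}\right) + 1 \left(-1\right) = - \frac{1}{4} - 1 = - \frac{5}{4} \approx -1.25$)
$s{\left(C \right)} = \sqrt{6 - 4 C}$ ($s{\left(C \right)} = \sqrt{\left(- 4 C + 3\right) + 3} = \sqrt{\left(3 - 4 C\right) + 3} = \sqrt{6 - 4 C}$)
$\left(8^{2} + s{\left(-1 \right)}\right)^{2} = \left(8^{2} + \sqrt{6 - -4}\right)^{2} = \left(64 + \sqrt{6 + 4}\right)^{2} = \left(64 + \sqrt{10}\right)^{2}$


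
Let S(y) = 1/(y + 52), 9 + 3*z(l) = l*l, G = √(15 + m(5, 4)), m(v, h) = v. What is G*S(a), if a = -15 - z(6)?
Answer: √5/14 ≈ 0.15972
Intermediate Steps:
G = 2*√5 (G = √(15 + 5) = √20 = 2*√5 ≈ 4.4721)
z(l) = -3 + l²/3 (z(l) = -3 + (l*l)/3 = -3 + l²/3)
a = -24 (a = -15 - (-3 + (⅓)*6²) = -15 - (-3 + (⅓)*36) = -15 - (-3 + 12) = -15 - 1*9 = -15 - 9 = -24)
S(y) = 1/(52 + y)
G*S(a) = (2*√5)/(52 - 24) = (2*√5)/28 = (2*√5)*(1/28) = √5/14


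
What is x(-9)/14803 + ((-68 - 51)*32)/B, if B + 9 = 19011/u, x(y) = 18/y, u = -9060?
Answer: 170236801446/496152151 ≈ 343.11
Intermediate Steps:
B = -33517/3020 (B = -9 + 19011/(-9060) = -9 + 19011*(-1/9060) = -9 - 6337/3020 = -33517/3020 ≈ -11.098)
x(-9)/14803 + ((-68 - 51)*32)/B = (18/(-9))/14803 + ((-68 - 51)*32)/(-33517/3020) = (18*(-⅑))*(1/14803) - 119*32*(-3020/33517) = -2*1/14803 - 3808*(-3020/33517) = -2/14803 + 11500160/33517 = 170236801446/496152151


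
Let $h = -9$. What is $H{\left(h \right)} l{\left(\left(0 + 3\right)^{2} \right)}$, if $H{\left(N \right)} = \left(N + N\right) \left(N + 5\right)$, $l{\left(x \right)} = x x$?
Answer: $5832$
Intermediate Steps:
$l{\left(x \right)} = x^{2}$
$H{\left(N \right)} = 2 N \left(5 + N\right)$
$H{\left(h \right)} l{\left(\left(0 + 3\right)^{2} \right)} = 2 \left(-9\right) \left(5 - 9\right) \left(\left(0 + 3\right)^{2}\right)^{2} = 2 \left(-9\right) \left(-4\right) \left(3^{2}\right)^{2} = 72 \cdot 9^{2} = 72 \cdot 81 = 5832$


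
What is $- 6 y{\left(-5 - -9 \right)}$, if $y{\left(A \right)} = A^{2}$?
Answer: $-96$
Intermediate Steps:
$- 6 y{\left(-5 - -9 \right)} = - 6 \left(-5 - -9\right)^{2} = - 6 \left(-5 + 9\right)^{2} = - 6 \cdot 4^{2} = \left(-6\right) 16 = -96$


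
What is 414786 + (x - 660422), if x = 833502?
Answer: 587866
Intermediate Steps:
414786 + (x - 660422) = 414786 + (833502 - 660422) = 414786 + 173080 = 587866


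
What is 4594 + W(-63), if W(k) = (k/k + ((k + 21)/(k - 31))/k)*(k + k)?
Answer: 210038/47 ≈ 4468.9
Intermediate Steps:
W(k) = 2*k*(1 + (21 + k)/(k*(-31 + k))) (W(k) = (1 + ((21 + k)/(-31 + k))/k)*(2*k) = (1 + (21 + k)/(k*(-31 + k)))*(2*k) = 2*k*(1 + (21 + k)/(k*(-31 + k))))
4594 + W(-63) = 4594 + 2*(21 + (-63)**2 - 30*(-63))/(-31 - 63) = 4594 + 2*(21 + 3969 + 1890)/(-94) = 4594 + 2*(-1/94)*5880 = 4594 - 5880/47 = 210038/47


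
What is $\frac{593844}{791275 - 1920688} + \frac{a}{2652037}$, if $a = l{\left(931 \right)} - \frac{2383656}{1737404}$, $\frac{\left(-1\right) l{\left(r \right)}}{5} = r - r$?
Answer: $- \frac{228019479519770170}{433662562971838877} \approx -0.5258$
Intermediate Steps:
$l{\left(r \right)} = 0$ ($l{\left(r \right)} = - 5 \left(r - r\right) = \left(-5\right) 0 = 0$)
$a = - \frac{595914}{434351}$ ($a = 0 - \frac{2383656}{1737404} = 0 - 2383656 \cdot \frac{1}{1737404} = 0 - \frac{595914}{434351} = - \frac{595914}{434351} \approx -1.372$)
$\frac{593844}{791275 - 1920688} + \frac{a}{2652037} = \frac{593844}{791275 - 1920688} - \frac{595914}{434351 \cdot 2652037} = \frac{593844}{-1129413} - \frac{595914}{1151914922987} = 593844 \left(- \frac{1}{1129413}\right) - \frac{595914}{1151914922987} = - \frac{197948}{376471} - \frac{595914}{1151914922987} = - \frac{228019479519770170}{433662562971838877}$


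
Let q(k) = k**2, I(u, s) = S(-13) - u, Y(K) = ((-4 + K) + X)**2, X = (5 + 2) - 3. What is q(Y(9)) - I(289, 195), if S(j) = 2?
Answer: 6848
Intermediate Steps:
X = 4 (X = 7 - 3 = 4)
Y(K) = K**2 (Y(K) = ((-4 + K) + 4)**2 = K**2)
I(u, s) = 2 - u
q(Y(9)) - I(289, 195) = (9**2)**2 - (2 - 1*289) = 81**2 - (2 - 289) = 6561 - 1*(-287) = 6561 + 287 = 6848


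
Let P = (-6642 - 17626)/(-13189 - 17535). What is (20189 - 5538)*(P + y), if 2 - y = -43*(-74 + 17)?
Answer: -275507689002/7681 ≈ -3.5869e+7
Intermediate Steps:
P = 6067/7681 (P = -24268/(-30724) = -24268*(-1/30724) = 6067/7681 ≈ 0.78987)
y = -2449 (y = 2 - (-43)*(-74 + 17) = 2 - (-43)*(-57) = 2 - 1*2451 = 2 - 2451 = -2449)
(20189 - 5538)*(P + y) = (20189 - 5538)*(6067/7681 - 2449) = 14651*(-18804702/7681) = -275507689002/7681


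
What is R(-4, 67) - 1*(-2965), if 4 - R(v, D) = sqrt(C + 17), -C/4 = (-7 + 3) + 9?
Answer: 2969 - I*sqrt(3) ≈ 2969.0 - 1.732*I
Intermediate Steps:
C = -20 (C = -4*((-7 + 3) + 9) = -4*(-4 + 9) = -4*5 = -20)
R(v, D) = 4 - I*sqrt(3) (R(v, D) = 4 - sqrt(-20 + 17) = 4 - sqrt(-3) = 4 - I*sqrt(3))
R(-4, 67) - 1*(-2965) = (4 - I*sqrt(3)) - 1*(-2965) = (4 - I*sqrt(3)) + 2965 = 2969 - I*sqrt(3)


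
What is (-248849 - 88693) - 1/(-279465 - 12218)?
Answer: -98455263185/291683 ≈ -3.3754e+5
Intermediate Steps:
(-248849 - 88693) - 1/(-279465 - 12218) = -337542 - 1/(-291683) = -337542 - 1*(-1/291683) = -337542 + 1/291683 = -98455263185/291683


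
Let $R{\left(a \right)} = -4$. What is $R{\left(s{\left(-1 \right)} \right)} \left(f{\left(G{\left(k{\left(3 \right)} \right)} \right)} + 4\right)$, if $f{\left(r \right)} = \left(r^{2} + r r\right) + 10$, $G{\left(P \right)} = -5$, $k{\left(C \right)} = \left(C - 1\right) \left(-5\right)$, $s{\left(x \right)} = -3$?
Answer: $-256$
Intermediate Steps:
$k{\left(C \right)} = 5 - 5 C$ ($k{\left(C \right)} = \left(-1 + C\right) \left(-5\right) = 5 - 5 C$)
$f{\left(r \right)} = 10 + 2 r^{2}$ ($f{\left(r \right)} = \left(r^{2} + r^{2}\right) + 10 = 2 r^{2} + 10 = 10 + 2 r^{2}$)
$R{\left(s{\left(-1 \right)} \right)} \left(f{\left(G{\left(k{\left(3 \right)} \right)} \right)} + 4\right) = - 4 \left(\left(10 + 2 \left(-5\right)^{2}\right) + 4\right) = - 4 \left(\left(10 + 2 \cdot 25\right) + 4\right) = - 4 \left(\left(10 + 50\right) + 4\right) = - 4 \left(60 + 4\right) = \left(-4\right) 64 = -256$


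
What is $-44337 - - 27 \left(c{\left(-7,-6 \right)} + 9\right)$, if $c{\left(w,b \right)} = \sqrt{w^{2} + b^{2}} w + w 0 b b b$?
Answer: $-44094 - 189 \sqrt{85} \approx -45837.0$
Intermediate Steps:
$c{\left(w,b \right)} = w \sqrt{b^{2} + w^{2}}$ ($c{\left(w,b \right)} = \sqrt{b^{2} + w^{2}} w + 0 b^{2} b = w \sqrt{b^{2} + w^{2}} + 0 b = w \sqrt{b^{2} + w^{2}} + 0 = w \sqrt{b^{2} + w^{2}}$)
$-44337 - - 27 \left(c{\left(-7,-6 \right)} + 9\right) = -44337 - - 27 \left(- 7 \sqrt{\left(-6\right)^{2} + \left(-7\right)^{2}} + 9\right) = -44337 - - 27 \left(- 7 \sqrt{36 + 49} + 9\right) = -44337 - - 27 \left(- 7 \sqrt{85} + 9\right) = -44337 - - 27 \left(9 - 7 \sqrt{85}\right) = -44337 - \left(-243 + 189 \sqrt{85}\right) = -44337 + \left(243 - 189 \sqrt{85}\right) = -44094 - 189 \sqrt{85}$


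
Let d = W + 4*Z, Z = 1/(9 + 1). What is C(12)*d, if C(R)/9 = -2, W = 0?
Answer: -36/5 ≈ -7.2000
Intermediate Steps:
Z = ⅒ (Z = 1/10 = ⅒ ≈ 0.10000)
C(R) = -18 (C(R) = 9*(-2) = -18)
d = ⅖ (d = 0 + 4*(⅒) = 0 + ⅖ = ⅖ ≈ 0.40000)
C(12)*d = -18*⅖ = -36/5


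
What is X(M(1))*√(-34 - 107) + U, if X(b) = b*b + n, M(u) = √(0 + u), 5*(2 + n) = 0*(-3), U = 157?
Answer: 157 - I*√141 ≈ 157.0 - 11.874*I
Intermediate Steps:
n = -2 (n = -2 + (0*(-3))/5 = -2 + (⅕)*0 = -2 + 0 = -2)
M(u) = √u
X(b) = -2 + b² (X(b) = b*b - 2 = b² - 2 = -2 + b²)
X(M(1))*√(-34 - 107) + U = (-2 + (√1)²)*√(-34 - 107) + 157 = (-2 + 1²)*√(-141) + 157 = (-2 + 1)*(I*√141) + 157 = -I*√141 + 157 = 157 - I*√141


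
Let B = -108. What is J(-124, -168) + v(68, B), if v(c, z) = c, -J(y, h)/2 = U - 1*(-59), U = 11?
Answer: -72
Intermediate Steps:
J(y, h) = -140 (J(y, h) = -2*(11 - 1*(-59)) = -2*(11 + 59) = -2*70 = -140)
J(-124, -168) + v(68, B) = -140 + 68 = -72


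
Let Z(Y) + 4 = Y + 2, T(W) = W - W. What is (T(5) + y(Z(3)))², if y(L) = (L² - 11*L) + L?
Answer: 81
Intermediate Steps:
T(W) = 0
Z(Y) = -2 + Y (Z(Y) = -4 + (Y + 2) = -4 + (2 + Y) = -2 + Y)
y(L) = L² - 10*L
(T(5) + y(Z(3)))² = (0 + (-2 + 3)*(-10 + (-2 + 3)))² = (0 + 1*(-10 + 1))² = (0 + 1*(-9))² = (0 - 9)² = (-9)² = 81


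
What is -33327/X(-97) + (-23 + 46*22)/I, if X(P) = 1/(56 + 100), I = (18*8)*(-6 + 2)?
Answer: -2994631901/576 ≈ -5.1990e+6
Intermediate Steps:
I = -576 (I = 144*(-4) = -576)
X(P) = 1/156
-33327/X(-97) + (-23 + 46*22)/I = -33327/1/156 + (-23 + 46*22)/(-576) = -33327*156 + (-23 + 1012)*(-1/576) = -5199012 + 989*(-1/576) = -5199012 - 989/576 = -2994631901/576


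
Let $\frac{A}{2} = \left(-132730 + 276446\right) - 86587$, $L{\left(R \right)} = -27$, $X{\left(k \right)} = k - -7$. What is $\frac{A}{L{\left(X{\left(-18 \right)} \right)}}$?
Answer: $- \frac{38086}{9} \approx -4231.8$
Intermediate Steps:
$X{\left(k \right)} = 7 + k$ ($X{\left(k \right)} = k + 7 = 7 + k$)
$A = 114258$ ($A = 2 \left(\left(-132730 + 276446\right) - 86587\right) = 2 \left(143716 - 86587\right) = 2 \cdot 57129 = 114258$)
$\frac{A}{L{\left(X{\left(-18 \right)} \right)}} = \frac{114258}{-27} = 114258 \left(- \frac{1}{27}\right) = - \frac{38086}{9}$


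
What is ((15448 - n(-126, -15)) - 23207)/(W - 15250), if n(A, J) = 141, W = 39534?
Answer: -1975/6071 ≈ -0.32532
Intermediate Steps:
((15448 - n(-126, -15)) - 23207)/(W - 15250) = ((15448 - 1*141) - 23207)/(39534 - 15250) = ((15448 - 141) - 23207)/24284 = (15307 - 23207)*(1/24284) = -7900*1/24284 = -1975/6071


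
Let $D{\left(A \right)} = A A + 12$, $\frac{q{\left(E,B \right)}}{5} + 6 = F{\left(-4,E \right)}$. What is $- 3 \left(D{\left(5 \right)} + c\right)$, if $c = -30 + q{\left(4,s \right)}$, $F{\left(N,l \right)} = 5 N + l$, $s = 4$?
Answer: $309$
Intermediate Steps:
$F{\left(N,l \right)} = l + 5 N$
$q{\left(E,B \right)} = -130 + 5 E$ ($q{\left(E,B \right)} = -30 + 5 \left(E + 5 \left(-4\right)\right) = -30 + 5 \left(E - 20\right) = -30 + 5 \left(-20 + E\right) = -30 + \left(-100 + 5 E\right) = -130 + 5 E$)
$D{\left(A \right)} = 12 + A^{2}$ ($D{\left(A \right)} = A^{2} + 12 = 12 + A^{2}$)
$c = -140$ ($c = -30 + \left(-130 + 5 \cdot 4\right) = -30 + \left(-130 + 20\right) = -30 - 110 = -140$)
$- 3 \left(D{\left(5 \right)} + c\right) = - 3 \left(\left(12 + 5^{2}\right) - 140\right) = - 3 \left(\left(12 + 25\right) - 140\right) = - 3 \left(37 - 140\right) = \left(-3\right) \left(-103\right) = 309$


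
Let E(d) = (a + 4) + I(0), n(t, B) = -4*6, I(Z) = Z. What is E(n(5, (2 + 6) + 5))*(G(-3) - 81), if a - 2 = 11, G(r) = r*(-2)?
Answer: -1275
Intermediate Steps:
G(r) = -2*r
n(t, B) = -24
a = 13 (a = 2 + 11 = 13)
E(d) = 17 (E(d) = (13 + 4) + 0 = 17 + 0 = 17)
E(n(5, (2 + 6) + 5))*(G(-3) - 81) = 17*(-2*(-3) - 81) = 17*(6 - 81) = 17*(-75) = -1275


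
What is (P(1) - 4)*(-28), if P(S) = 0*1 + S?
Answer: 84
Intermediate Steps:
P(S) = S (P(S) = 0 + S = S)
(P(1) - 4)*(-28) = (1 - 4)*(-28) = -3*(-28) = 84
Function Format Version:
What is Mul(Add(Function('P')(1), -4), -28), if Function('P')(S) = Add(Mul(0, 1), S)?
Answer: 84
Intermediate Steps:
Function('P')(S) = S (Function('P')(S) = Add(0, S) = S)
Mul(Add(Function('P')(1), -4), -28) = Mul(Add(1, -4), -28) = Mul(-3, -28) = 84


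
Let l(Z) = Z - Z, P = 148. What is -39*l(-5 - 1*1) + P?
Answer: 148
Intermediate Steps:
l(Z) = 0
-39*l(-5 - 1*1) + P = -39*0 + 148 = 0 + 148 = 148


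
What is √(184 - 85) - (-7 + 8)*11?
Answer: -11 + 3*√11 ≈ -1.0501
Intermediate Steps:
√(184 - 85) - (-7 + 8)*11 = √99 - 11 = 3*√11 - 1*11 = 3*√11 - 11 = -11 + 3*√11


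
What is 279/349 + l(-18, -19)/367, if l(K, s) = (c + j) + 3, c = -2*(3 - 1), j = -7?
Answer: 99601/128083 ≈ 0.77763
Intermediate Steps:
c = -4 (c = -2*2 = -4)
l(K, s) = -8 (l(K, s) = (-4 - 7) + 3 = -11 + 3 = -8)
279/349 + l(-18, -19)/367 = 279/349 - 8/367 = 99601/128083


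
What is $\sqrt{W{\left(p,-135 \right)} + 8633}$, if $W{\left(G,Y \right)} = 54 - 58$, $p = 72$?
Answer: $\sqrt{8629} \approx 92.892$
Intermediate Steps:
$W{\left(G,Y \right)} = -4$
$\sqrt{W{\left(p,-135 \right)} + 8633} = \sqrt{-4 + 8633} = \sqrt{8629}$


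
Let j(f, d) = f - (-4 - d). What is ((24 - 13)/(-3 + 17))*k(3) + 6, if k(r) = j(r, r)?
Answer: 97/7 ≈ 13.857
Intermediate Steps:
j(f, d) = 4 + d + f (j(f, d) = f + (4 + d) = 4 + d + f)
k(r) = 4 + 2*r (k(r) = 4 + r + r = 4 + 2*r)
((24 - 13)/(-3 + 17))*k(3) + 6 = ((24 - 13)/(-3 + 17))*(4 + 2*3) + 6 = (11/14)*(4 + 6) + 6 = (11*(1/14))*10 + 6 = (11/14)*10 + 6 = 55/7 + 6 = 97/7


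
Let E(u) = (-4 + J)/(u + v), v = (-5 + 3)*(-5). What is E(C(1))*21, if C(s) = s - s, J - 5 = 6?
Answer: 147/10 ≈ 14.700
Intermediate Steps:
v = 10 (v = -2*(-5) = 10)
J = 11 (J = 5 + 6 = 11)
C(s) = 0
E(u) = 7/(10 + u) (E(u) = (-4 + 11)/(u + 10) = 7/(10 + u))
E(C(1))*21 = (7/(10 + 0))*21 = (7/10)*21 = 147/10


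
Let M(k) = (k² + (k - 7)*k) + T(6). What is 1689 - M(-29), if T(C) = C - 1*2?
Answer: -200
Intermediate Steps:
T(C) = -2 + C (T(C) = C - 2 = -2 + C)
M(k) = 4 + k² + k*(-7 + k) (M(k) = (k² + (k - 7)*k) + (-2 + 6) = (k² + (-7 + k)*k) + 4 = (k² + k*(-7 + k)) + 4 = 4 + k² + k*(-7 + k))
1689 - M(-29) = 1689 - (4 - 7*(-29) + 2*(-29)²) = 1689 - (4 + 203 + 2*841) = 1689 - (4 + 203 + 1682) = 1689 - 1*1889 = 1689 - 1889 = -200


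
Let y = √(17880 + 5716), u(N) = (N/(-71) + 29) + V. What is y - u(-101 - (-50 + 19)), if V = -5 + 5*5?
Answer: -3549/71 + 2*√5899 ≈ 103.62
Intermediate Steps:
V = 20 (V = -5 + 25 = 20)
u(N) = 49 - N/71 (u(N) = (N/(-71) + 29) + 20 = (N*(-1/71) + 29) + 20 = (-N/71 + 29) + 20 = (29 - N/71) + 20 = 49 - N/71)
y = 2*√5899 (y = √23596 = 2*√5899 ≈ 153.61)
y - u(-101 - (-50 + 19)) = 2*√5899 - (49 - (-101 - (-50 + 19))/71) = 2*√5899 - (49 - (-101 - 1*(-31))/71) = 2*√5899 - (49 - (-101 + 31)/71) = 2*√5899 - (49 - 1/71*(-70)) = 2*√5899 - (49 + 70/71) = 2*√5899 - 1*3549/71 = 2*√5899 - 3549/71 = -3549/71 + 2*√5899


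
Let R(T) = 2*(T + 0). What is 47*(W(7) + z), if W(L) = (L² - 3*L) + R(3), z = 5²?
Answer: 2773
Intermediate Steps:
R(T) = 2*T
z = 25
W(L) = 6 + L² - 3*L (W(L) = (L² - 3*L) + 2*3 = (L² - 3*L) + 6 = 6 + L² - 3*L)
47*(W(7) + z) = 47*((6 + 7² - 3*7) + 25) = 47*((6 + 49 - 21) + 25) = 47*(34 + 25) = 47*59 = 2773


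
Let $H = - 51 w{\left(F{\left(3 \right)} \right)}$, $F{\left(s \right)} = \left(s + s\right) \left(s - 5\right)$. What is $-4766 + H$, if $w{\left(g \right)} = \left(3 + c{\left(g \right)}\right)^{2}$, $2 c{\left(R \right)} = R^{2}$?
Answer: $-291641$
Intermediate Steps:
$c{\left(R \right)} = \frac{R^{2}}{2}$
$F{\left(s \right)} = 2 s \left(-5 + s\right)$
$w{\left(g \right)} = \left(3 + \frac{g^{2}}{2}\right)^{2}$
$H = -286875$ ($H = - 51 \frac{\left(6 + \left(2 \cdot 3 \left(-5 + 3\right)\right)^{2}\right)^{2}}{4} = - 51 \frac{\left(6 + \left(2 \cdot 3 \left(-2\right)\right)^{2}\right)^{2}}{4} = - 51 \frac{\left(6 + \left(-12\right)^{2}\right)^{2}}{4} = - 51 \frac{\left(6 + 144\right)^{2}}{4} = - 51 \frac{150^{2}}{4} = - 51 \cdot \frac{1}{4} \cdot 22500 = \left(-51\right) 5625 = -286875$)
$-4766 + H = -4766 - 286875 = -291641$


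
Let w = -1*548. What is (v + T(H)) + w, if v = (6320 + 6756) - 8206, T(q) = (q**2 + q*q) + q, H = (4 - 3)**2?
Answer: 4325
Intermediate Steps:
w = -548
H = 1 (H = 1**2 = 1)
T(q) = q + 2*q**2 (T(q) = (q**2 + q**2) + q = 2*q**2 + q = q + 2*q**2)
v = 4870 (v = 13076 - 8206 = 4870)
(v + T(H)) + w = (4870 + 1*(1 + 2*1)) - 548 = (4870 + 1*(1 + 2)) - 548 = (4870 + 1*3) - 548 = (4870 + 3) - 548 = 4873 - 548 = 4325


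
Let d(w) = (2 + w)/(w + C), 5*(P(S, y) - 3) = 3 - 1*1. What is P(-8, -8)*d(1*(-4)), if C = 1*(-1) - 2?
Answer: 34/35 ≈ 0.97143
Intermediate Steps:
C = -3 (C = -1 - 2 = -3)
P(S, y) = 17/5 (P(S, y) = 3 + (3 - 1*1)/5 = 3 + (3 - 1)/5 = 3 + (1/5)*2 = 3 + 2/5 = 17/5)
d(w) = (2 + w)/(-3 + w) (d(w) = (2 + w)/(w - 3) = (2 + w)/(-3 + w))
P(-8, -8)*d(1*(-4)) = 17*((2 + 1*(-4))/(-3 + 1*(-4)))/5 = 17*((2 - 4)/(-3 - 4))/5 = 17*(-2/(-7))/5 = 17*(-1/7*(-2))/5 = (17/5)*(2/7) = 34/35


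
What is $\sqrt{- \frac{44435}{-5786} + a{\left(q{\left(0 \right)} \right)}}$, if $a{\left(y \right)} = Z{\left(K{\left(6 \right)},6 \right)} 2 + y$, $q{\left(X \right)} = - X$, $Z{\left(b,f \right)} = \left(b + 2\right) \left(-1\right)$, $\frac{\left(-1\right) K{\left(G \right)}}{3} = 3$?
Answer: $\frac{\sqrt{725790054}}{5786} \approx 4.6562$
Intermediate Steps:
$K{\left(G \right)} = -9$ ($K{\left(G \right)} = \left(-3\right) 3 = -9$)
$Z{\left(b,f \right)} = -2 - b$ ($Z{\left(b,f \right)} = \left(2 + b\right) \left(-1\right) = -2 - b$)
$a{\left(y \right)} = 14 + y$ ($a{\left(y \right)} = \left(-2 - -9\right) 2 + y = \left(-2 + 9\right) 2 + y = 7 \cdot 2 + y = 14 + y$)
$\sqrt{- \frac{44435}{-5786} + a{\left(q{\left(0 \right)} \right)}} = \sqrt{- \frac{44435}{-5786} + \left(14 - 0\right)} = \sqrt{\left(-44435\right) \left(- \frac{1}{5786}\right) + \left(14 + 0\right)} = \sqrt{\frac{44435}{5786} + 14} = \sqrt{\frac{125439}{5786}} = \frac{\sqrt{725790054}}{5786}$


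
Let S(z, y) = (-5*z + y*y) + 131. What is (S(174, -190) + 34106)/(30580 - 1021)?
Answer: 69467/29559 ≈ 2.3501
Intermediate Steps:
S(z, y) = 131 + y² - 5*z (S(z, y) = (-5*z + y²) + 131 = (y² - 5*z) + 131 = 131 + y² - 5*z)
(S(174, -190) + 34106)/(30580 - 1021) = ((131 + (-190)² - 5*174) + 34106)/(30580 - 1021) = ((131 + 36100 - 870) + 34106)/29559 = (35361 + 34106)*(1/29559) = 69467*(1/29559) = 69467/29559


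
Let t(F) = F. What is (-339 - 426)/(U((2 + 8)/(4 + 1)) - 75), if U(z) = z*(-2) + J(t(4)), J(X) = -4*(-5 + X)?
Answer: 51/5 ≈ 10.200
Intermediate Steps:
J(X) = 20 - 4*X
U(z) = 4 - 2*z (U(z) = z*(-2) + (20 - 4*4) = -2*z + (20 - 16) = -2*z + 4 = 4 - 2*z)
(-339 - 426)/(U((2 + 8)/(4 + 1)) - 75) = (-339 - 426)/((4 - 2*(2 + 8)/(4 + 1)) - 75) = -765/((4 - 20/5) - 75) = -765/((4 - 2*2) - 75) = -765/((4 - 4) - 75) = -765/(0 - 75) = -765/(-75) = -765*(-1/75) = 51/5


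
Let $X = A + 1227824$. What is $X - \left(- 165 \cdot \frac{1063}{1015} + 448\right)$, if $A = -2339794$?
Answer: $- \frac{225785775}{203} \approx -1.1122 \cdot 10^{6}$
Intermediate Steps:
$X = -1111970$ ($X = -2339794 + 1227824 = -1111970$)
$X - \left(- 165 \cdot \frac{1063}{1015} + 448\right) = -1111970 - \left(- 165 \cdot \frac{1063}{1015} + 448\right) = -1111970 - \left(- 165 \cdot 1063 \cdot \frac{1}{1015} + 448\right) = -1111970 - \left(\left(-165\right) \frac{1063}{1015} + 448\right) = -1111970 - \left(- \frac{35079}{203} + 448\right) = -1111970 - \frac{55865}{203} = - \frac{225785775}{203}$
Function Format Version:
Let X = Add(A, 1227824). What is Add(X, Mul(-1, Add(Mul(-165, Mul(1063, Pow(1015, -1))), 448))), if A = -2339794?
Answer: Rational(-225785775, 203) ≈ -1.1122e+6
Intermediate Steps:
X = -1111970 (X = Add(-2339794, 1227824) = -1111970)
Add(X, Mul(-1, Add(Mul(-165, Mul(1063, Pow(1015, -1))), 448))) = Add(-1111970, Mul(-1, Add(Mul(-165, Mul(1063, Pow(1015, -1))), 448))) = Add(-1111970, Mul(-1, Add(Mul(-165, Mul(1063, Rational(1, 1015))), 448))) = Add(-1111970, Mul(-1, Add(Mul(-165, Rational(1063, 1015)), 448))) = Add(-1111970, Mul(-1, Add(Rational(-35079, 203), 448))) = Add(-1111970, Mul(-1, Rational(55865, 203))) = Add(-1111970, Rational(-55865, 203)) = Rational(-225785775, 203)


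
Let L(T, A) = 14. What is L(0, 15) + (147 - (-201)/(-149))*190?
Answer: 4125466/149 ≈ 27688.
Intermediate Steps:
L(0, 15) + (147 - (-201)/(-149))*190 = 14 + (147 - (-201)/(-149))*190 = 14 + (147 - (-201)*(-1)/149)*190 = 14 + (147 - 1*201/149)*190 = 14 + (147 - 201/149)*190 = 14 + (21702/149)*190 = 14 + 4123380/149 = 4125466/149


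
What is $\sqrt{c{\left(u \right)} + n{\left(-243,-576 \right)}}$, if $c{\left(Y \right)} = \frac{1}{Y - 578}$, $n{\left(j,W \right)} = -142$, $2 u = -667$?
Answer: $\frac{2 i \sqrt{117979091}}{1823} \approx 11.916 i$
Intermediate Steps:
$u = - \frac{667}{2}$ ($u = \frac{1}{2} \left(-667\right) = - \frac{667}{2} \approx -333.5$)
$c{\left(Y \right)} = \frac{1}{-578 + Y}$
$\sqrt{c{\left(u \right)} + n{\left(-243,-576 \right)}} = \sqrt{\frac{1}{-578 - \frac{667}{2}} - 142} = \sqrt{\frac{1}{- \frac{1823}{2}} - 142} = \sqrt{- \frac{2}{1823} - 142} = \sqrt{- \frac{258868}{1823}} = \frac{2 i \sqrt{117979091}}{1823}$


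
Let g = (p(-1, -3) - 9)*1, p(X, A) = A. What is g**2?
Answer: 144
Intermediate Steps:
g = -12 (g = (-3 - 9)*1 = -12*1 = -12)
g**2 = (-12)**2 = 144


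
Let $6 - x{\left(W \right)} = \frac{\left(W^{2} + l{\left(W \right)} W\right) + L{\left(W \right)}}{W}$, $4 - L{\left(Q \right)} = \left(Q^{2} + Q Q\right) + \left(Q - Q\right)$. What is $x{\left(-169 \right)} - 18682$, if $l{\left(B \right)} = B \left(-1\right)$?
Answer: $- \frac{3213362}{169} \approx -19014.0$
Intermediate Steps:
$L{\left(Q \right)} = 4 - 2 Q^{2}$ ($L{\left(Q \right)} = 4 - \left(\left(Q^{2} + Q Q\right) + \left(Q - Q\right)\right) = 4 - \left(\left(Q^{2} + Q^{2}\right) + 0\right) = 4 - \left(2 Q^{2} + 0\right) = 4 - 2 Q^{2}$)
$l{\left(B \right)} = - B$
$x{\left(W \right)} = 6 - \frac{4 - 2 W^{2}}{W}$ ($x{\left(W \right)} = 6 - \frac{\left(W^{2} + - W W\right) - \left(-4 + 2 W^{2}\right)}{W} = 6 - \frac{\left(W^{2} - W^{2}\right) - \left(-4 + 2 W^{2}\right)}{W} = 6 - \frac{0 - \left(-4 + 2 W^{2}\right)}{W} = 6 - \frac{4 - 2 W^{2}}{W}$)
$x{\left(-169 \right)} - 18682 = \left(6 - \frac{4}{-169} + 2 \left(-169\right)\right) - 18682 = \left(6 - - \frac{4}{169} - 338\right) - 18682 = \left(6 + \frac{4}{169} - 338\right) - 18682 = - \frac{56104}{169} - 18682 = - \frac{3213362}{169}$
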